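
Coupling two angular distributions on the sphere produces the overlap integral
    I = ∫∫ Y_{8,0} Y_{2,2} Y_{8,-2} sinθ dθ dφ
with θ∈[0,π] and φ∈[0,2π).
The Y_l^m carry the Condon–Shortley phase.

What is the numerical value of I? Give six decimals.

-0.192440

Checks pass: Σm=0; 18 even; l₃=8∈[6,10].
(2·8+1)(2·2+1)(2·8+1) = 1445
Δ: 2! 14! 2! / 19! → 1/348840
sum: t=0:+1/116121600 t=1:−1/25401600 t=2:+1/116121600 = -1/45158400
3j²(8 2 8; 0 0 0) = Δ·Π!·Σ² = 24/1615  (sign -1)
sum: t=2:+1/116121600 = 1/116121600
3j²(8 2 8; 0 2 -2) = Δ·Π!·Σ² = 7/323  (sign +1)
combine: 4πI² = 1445·24/1615·7/323 = 168/361
take √, sign -1: I = -0.19244034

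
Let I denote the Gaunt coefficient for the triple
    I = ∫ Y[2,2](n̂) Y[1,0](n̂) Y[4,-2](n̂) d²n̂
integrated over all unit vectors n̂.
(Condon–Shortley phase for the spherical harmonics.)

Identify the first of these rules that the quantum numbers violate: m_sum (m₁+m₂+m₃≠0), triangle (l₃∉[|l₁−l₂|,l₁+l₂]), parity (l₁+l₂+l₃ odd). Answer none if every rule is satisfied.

triangle

azimuthal sum: 2 + 0 − 2 = 0  ✓
1 ≤ 4 ≤ 3 (triangle on l)  ✗
L = 2 + 1 + 4 = 7 (odd)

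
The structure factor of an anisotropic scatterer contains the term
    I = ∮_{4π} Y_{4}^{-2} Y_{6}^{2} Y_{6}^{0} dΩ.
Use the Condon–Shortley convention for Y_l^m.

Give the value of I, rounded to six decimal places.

m-sum 0 ✓  L=16 even ✓  2≤6≤10 ✓
Π(2lᵢ+1) = 9×13×13 = 1521
triangle coeff Δ(4,6,6) = 1/15315300
Σ_t [0,4]: t=0:+1/829440 t=1:−1/25920 t=2:+1/9216 t=3:−1/25920 t=4:+1/829440 = 7/207360
(3j)²=28/2431 [(4 6 6; 0 0 0)], sign=+1
Σ_t [2,4]: t=2:+1/138240 t=3:−1/25920 t=4:+1/55296 = -11/829440
(3j)²=11/1326 [(4 6 6; -2 2 0)], sign=-1
⇒ 4πI² = 42/289
I = (-1)√(42/289/(4π)) = -0.10754019

-0.107540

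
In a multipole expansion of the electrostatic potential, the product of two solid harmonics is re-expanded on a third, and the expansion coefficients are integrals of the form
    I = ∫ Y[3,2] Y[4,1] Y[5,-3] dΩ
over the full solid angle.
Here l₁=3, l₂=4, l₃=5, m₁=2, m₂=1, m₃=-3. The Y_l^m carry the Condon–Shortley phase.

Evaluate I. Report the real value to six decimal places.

-0.035836

m-sum 0 ✓  L=12 even ✓  1≤5≤7 ✓
Π(2lᵢ+1) = 7×9×11 = 693
triangle coeff Δ(3,4,5) = 1/180180
Σ_t [0,2]: t=0:+1/576 t=1:−1/144 t=2:+1/576 = -1/288
(3j)²=20/1001 [(3 4 5; 0 0 0)], sign=+1
Σ_t [0,1]: t=0:+1/1440 t=1:−1/1152 = -1/5760
(3j)²=1/858 [(3 4 5; 2 1 -3)], sign=-1
⇒ 4πI² = 30/1859
I = (-1)√(30/1859/(4π)) = -0.03583571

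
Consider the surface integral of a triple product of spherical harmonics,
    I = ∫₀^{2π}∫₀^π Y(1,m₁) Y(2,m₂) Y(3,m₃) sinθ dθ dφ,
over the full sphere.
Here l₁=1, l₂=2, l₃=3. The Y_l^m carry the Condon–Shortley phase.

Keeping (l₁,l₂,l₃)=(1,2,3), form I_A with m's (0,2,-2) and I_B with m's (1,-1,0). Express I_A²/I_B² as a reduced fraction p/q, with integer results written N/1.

Shared (l₁,l₂,l₃)=(1,2,3): N and (l;000)² cancel in I_A²/I_B².
A: Δ = 0!·2!·4!/7! = 1/105; Racah Σ t=0..0: t=0:+1/24 = 1/24; ⇒ 3j(1 2 3; 0 2 -2)² = 1/21, sgn -1
B: Δ = 0!·2!·4!/7! = 1/105; Racah Σ t=0..0: t=0:+1/12 = 1/12; ⇒ 3j(1 2 3; 1 -1 0)² = 1/35, sgn -1
I_A²/I_B² = (1/21)/(1/35) = 5/3

5/3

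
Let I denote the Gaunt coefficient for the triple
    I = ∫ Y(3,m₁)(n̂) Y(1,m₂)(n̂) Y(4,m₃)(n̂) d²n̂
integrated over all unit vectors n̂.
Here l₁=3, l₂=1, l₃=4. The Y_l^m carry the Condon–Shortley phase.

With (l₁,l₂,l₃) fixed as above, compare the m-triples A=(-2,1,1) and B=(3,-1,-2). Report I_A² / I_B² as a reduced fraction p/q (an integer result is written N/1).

l's match ⇒ only the (l;m) 3-j factors differ between A and B.
A: triangle coeff Δ(3,1,4) = 1/252; Σ_t [0,0]: t=0:+1/240 = 1/240; (3j)²=1/84 [(3 1 4; -2 1 1)], sign=-1
B: triangle coeff Δ(3,1,4) = 1/252; Σ_t [0,0]: t=0:+1/1440 = 1/1440; (3j)²=1/252 [(3 1 4; 3 -1 -2)], sign=+1
I_A²/I_B² = (1/84)/(1/252) = 3/1

3/1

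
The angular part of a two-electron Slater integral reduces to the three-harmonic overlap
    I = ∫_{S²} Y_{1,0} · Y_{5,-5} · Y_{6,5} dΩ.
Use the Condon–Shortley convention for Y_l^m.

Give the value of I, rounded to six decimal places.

-0.135514

Rules hold: Σm=0, L=12 even, 4≤6≤6.
N = 3·11·13 = 429
Δ = 0!·2!·10!/13! = 1/858
Racah Σ t=0..0: t=0:+1/14400 = 1/14400
⇒ 3j(1 5 6; 0 0 0)² = 6/143, sgn +1
Racah Σ t=0..0: t=0:+1/3628800 = 1/3628800
⇒ 3j(1 5 6; 0 -5 5)² = 1/78, sgn -1
4πI² = N·(3j₀)²·(3jₘ)² = 3/13
I = -1·√(0.230769/4π) = -0.13551395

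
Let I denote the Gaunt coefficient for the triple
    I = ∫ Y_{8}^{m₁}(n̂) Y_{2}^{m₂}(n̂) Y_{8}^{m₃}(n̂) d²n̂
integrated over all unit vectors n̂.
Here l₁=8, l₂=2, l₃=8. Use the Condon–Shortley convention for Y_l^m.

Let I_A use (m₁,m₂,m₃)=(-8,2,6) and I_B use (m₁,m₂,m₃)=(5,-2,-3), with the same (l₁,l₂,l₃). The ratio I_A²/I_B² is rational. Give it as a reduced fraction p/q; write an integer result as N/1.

2/13

Shared (l₁,l₂,l₃)=(8,2,8): N and (l;000)² cancel in I_A²/I_B².
A: Δ = 2!·14!·2!/19! = 1/348840; Racah Σ t=2..2: t=2:+1/348713164800 = 1/348713164800; ⇒ 3j(8 2 8; -8 2 6)² = 2/969, sgn +1
B: Δ = 2!·14!·2!/19! = 1/348840; Racah Σ t=0..0: t=0:+1/958003200 = 1/958003200; ⇒ 3j(8 2 8; 5 -2 -3)² = 13/969, sgn -1
I_A²/I_B² = (2/969)/(13/969) = 2/13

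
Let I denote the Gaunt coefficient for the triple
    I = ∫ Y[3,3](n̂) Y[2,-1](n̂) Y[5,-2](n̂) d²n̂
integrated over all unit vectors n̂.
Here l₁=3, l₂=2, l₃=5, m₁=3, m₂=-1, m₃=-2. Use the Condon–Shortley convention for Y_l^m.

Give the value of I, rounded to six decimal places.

Rules hold: Σm=0, L=10 even, 1≤5≤5.
N = 7·5·11 = 385
Δ = 0!·6!·4!/11! = 1/2310
Racah Σ t=0..0: t=0:+1/144 = 1/144
⇒ 3j(3 2 5; 0 0 0)² = 10/231, sgn -1
Racah Σ t=0..0: t=0:+1/4320 = 1/4320
⇒ 3j(3 2 5; 3 -1 -2)² = 1/330, sgn -1
4πI² = N·(3j₀)²·(3jₘ)² = 5/99
I = +1·√(0.0505051/4π) = 0.06339609

0.063396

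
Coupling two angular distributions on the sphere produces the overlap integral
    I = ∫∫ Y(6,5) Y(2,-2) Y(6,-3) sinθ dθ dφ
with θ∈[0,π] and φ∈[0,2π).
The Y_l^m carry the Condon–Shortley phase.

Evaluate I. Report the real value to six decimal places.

0.120286

Rules hold: Σm=0, L=14 even, 4≤6≤8.
N = 13·5·13 = 845
Δ = 2!·10!·2!/15! = 1/90090
Racah Σ t=0..2: t=0:+1/69120 t=1:−1/14400 t=2:+1/69120 = -7/172800
⇒ 3j(6 2 6; 0 0 0)² = 14/715, sgn -1
Racah Σ t=0..0: t=0:+1/1451520 = 1/1451520
⇒ 3j(6 2 6; 5 -2 -3)² = 1/91, sgn -1
4πI² = N·(3j₀)²·(3jₘ)² = 2/11
I = +1·√(0.181818/4π) = 0.12028562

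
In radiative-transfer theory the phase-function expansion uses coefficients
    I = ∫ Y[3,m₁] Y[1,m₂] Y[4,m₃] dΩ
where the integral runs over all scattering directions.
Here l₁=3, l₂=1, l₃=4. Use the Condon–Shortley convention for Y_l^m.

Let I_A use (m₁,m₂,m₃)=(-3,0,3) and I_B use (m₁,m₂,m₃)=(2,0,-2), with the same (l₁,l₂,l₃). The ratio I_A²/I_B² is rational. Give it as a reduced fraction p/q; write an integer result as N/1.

l's match ⇒ only the (l;m) 3-j factors differ between A and B.
A: triangle coeff Δ(3,1,4) = 1/252; Σ_t [0,0]: t=0:+1/720 = 1/720; (3j)²=1/36 [(3 1 4; -3 0 3)], sign=-1
B: triangle coeff Δ(3,1,4) = 1/252; Σ_t [0,0]: t=0:+1/120 = 1/120; (3j)²=1/21 [(3 1 4; 2 0 -2)], sign=+1
I_A²/I_B² = (1/36)/(1/21) = 7/12

7/12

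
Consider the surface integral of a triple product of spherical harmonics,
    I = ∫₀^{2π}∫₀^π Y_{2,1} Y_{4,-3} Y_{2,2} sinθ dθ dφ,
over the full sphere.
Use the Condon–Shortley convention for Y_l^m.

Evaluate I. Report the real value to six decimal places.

-0.238414

Checks pass: Σm=0; 8 even; l₃=2∈[2,6].
(2·2+1)(2·4+1)(2·2+1) = 225
Δ: 4! 0! 4! / 9! → 1/630
sum: t=2:+1/16 = 1/16
3j²(2 4 2; 0 0 0) = Δ·Π!·Σ² = 2/35  (sign +1)
sum: t=1:−1/144 = -1/144
3j²(2 4 2; 1 -3 2) = Δ·Π!·Σ² = 1/18  (sign -1)
combine: 4πI² = 225·2/35·1/18 = 5/7
take √, sign -1: I = -0.23841361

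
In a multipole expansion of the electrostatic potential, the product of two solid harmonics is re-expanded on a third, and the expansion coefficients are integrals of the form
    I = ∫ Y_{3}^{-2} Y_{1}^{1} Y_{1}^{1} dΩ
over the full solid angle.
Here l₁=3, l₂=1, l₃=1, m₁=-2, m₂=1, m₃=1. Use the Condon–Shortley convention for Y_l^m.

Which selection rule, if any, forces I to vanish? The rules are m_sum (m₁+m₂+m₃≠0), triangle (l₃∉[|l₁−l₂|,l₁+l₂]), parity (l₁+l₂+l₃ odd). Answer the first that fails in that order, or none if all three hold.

triangle

m₁+m₂+m₃ = -2 + 1 + 1 = 0  ✓
triangle: |3−1|=2 ≤ l₃=1 ≤ 3+1=4  ✗
parity: l₁+l₂+l₃ = 5 is odd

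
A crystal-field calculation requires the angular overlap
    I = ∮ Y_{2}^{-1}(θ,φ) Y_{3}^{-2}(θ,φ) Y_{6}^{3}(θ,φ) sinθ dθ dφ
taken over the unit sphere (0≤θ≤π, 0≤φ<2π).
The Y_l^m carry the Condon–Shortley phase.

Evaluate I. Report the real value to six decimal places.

l₃=6 ∉ [1,5] — triangle fails ⇒ I = 0

0.000000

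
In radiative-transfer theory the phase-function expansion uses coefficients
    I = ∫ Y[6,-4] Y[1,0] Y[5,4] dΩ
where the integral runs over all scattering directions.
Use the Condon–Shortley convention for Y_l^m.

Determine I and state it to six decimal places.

0.182727

Checks pass: Σm=0; 12 even; l₃=5∈[5,7].
(2·6+1)(2·1+1)(2·5+1) = 429
Δ: 2! 10! 0! / 13! → 1/858
sum: t=1:−1/14400 = -1/14400
3j²(6 1 5; 0 0 0) = Δ·Π!·Σ² = 6/143  (sign +1)
sum: t=1:−1/362880 = -1/362880
3j²(6 1 5; -4 0 4) = Δ·Π!·Σ² = 10/429  (sign +1)
combine: 4πI² = 429·6/143·10/429 = 60/143
take √, sign +1: I = 0.18272698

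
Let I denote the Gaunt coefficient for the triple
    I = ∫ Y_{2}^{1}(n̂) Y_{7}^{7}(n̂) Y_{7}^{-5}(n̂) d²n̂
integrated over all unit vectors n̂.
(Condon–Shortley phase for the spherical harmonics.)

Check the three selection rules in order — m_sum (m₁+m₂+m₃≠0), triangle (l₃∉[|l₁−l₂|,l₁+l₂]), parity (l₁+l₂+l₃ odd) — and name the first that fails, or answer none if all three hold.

m_sum

Σmᵢ = 3  ✗
l₃∈[|l₁−l₂|,l₁+l₂]=[5,9], have l₃=7
Σlᵢ = 16 ⇒ even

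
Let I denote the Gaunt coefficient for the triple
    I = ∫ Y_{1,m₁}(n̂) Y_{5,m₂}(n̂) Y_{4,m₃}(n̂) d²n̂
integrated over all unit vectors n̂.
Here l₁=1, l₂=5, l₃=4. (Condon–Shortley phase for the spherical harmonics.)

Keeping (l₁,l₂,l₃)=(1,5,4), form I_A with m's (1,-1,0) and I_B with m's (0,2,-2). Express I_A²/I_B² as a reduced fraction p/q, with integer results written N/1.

Same 1,5,4: normalisation and zero-m 3j drop out of the ratio.
A: Δ: 2! 0! 8! / 11! → 1/495; sum: t=0:+1/1152 = 1/1152; 3j²(1 5 4; 1 -1 0) = Δ·Π!·Σ² = 1/33  (sign +1)
B: Δ: 2! 0! 8! / 11! → 1/495; sum: t=1:−1/1440 = -1/1440; 3j²(1 5 4; 0 2 -2) = Δ·Π!·Σ² = 7/165  (sign -1)
I_A²/I_B² = (1/33)/(7/165) = 5/7

5/7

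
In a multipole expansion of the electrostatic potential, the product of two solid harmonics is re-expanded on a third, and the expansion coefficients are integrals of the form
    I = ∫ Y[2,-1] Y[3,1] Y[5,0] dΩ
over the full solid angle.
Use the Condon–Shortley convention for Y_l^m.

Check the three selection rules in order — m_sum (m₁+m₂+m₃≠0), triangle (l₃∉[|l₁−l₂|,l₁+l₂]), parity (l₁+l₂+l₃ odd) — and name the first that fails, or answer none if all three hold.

none

azimuthal sum: -1 + 1 + 0 = 0  ✓
1 ≤ 5 ≤ 5 (triangle on l)  ✓
L = 2 + 3 + 5 = 10 (even)  ✓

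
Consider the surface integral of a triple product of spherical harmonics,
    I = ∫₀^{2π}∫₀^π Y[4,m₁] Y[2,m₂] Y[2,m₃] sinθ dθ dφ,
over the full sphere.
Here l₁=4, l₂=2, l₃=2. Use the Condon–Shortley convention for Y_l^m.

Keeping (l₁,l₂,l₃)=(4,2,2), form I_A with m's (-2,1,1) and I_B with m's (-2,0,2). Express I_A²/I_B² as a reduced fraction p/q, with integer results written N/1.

Same 4,2,2: normalisation and zero-m 3j drop out of the ratio.
A: Δ: 4! 4! 0! / 9! → 1/630; sum: t=3:−1/36 = -1/36; 3j²(4 2 2; -2 1 1) = Δ·Π!·Σ² = 4/63  (sign +1)
B: Δ: 4! 4! 0! / 9! → 1/630; sum: t=2:+1/96 = 1/96; 3j²(4 2 2; -2 0 2) = Δ·Π!·Σ² = 1/42  (sign +1)
I_A²/I_B² = (4/63)/(1/42) = 8/3

8/3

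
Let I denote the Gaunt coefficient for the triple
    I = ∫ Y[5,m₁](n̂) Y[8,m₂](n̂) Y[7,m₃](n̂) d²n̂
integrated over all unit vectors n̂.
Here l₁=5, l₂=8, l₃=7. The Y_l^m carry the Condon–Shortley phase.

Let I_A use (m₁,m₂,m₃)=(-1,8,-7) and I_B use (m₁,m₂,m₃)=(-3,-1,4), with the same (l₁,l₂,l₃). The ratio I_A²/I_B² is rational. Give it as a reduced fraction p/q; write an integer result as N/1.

l's match ⇒ only the (l;m) 3-j factors differ between A and B.
A: triangle coeff Δ(5,8,7) = 1/814773960; Σ_t [6,6]: t=6:+1/62705664000 = 1/62705664000; (3j)²=143/14535 [(5 8 7; -1 8 -7)], sign=+1
B: triangle coeff Δ(5,8,7) = 1/814773960; Σ_t [4,6]: t=4:+1/34836480 t=5:−1/58060800 t=6:+1/1045094400 = 13/1045094400; (3j)²=13/1938 [(5 8 7; -3 -1 4)], sign=-1
I_A²/I_B² = (143/14535)/(13/1938) = 22/15

22/15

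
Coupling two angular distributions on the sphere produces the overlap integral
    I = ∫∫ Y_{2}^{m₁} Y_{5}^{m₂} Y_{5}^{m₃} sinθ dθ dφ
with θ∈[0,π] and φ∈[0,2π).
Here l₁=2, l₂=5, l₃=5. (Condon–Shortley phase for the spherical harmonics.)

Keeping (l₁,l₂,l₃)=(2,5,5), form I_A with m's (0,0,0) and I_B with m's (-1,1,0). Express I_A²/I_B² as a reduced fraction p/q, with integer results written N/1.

20/1

Same 2,5,5: normalisation and zero-m 3j drop out of the ratio.
A: Δ: 2! 2! 8! / 13! → 1/38610; sum: t=0:+1/2880 t=1:−1/576 t=2:+1/2880 = -1/960; 3j²(2 5 5; 0 0 0) = Δ·Π!·Σ² = 10/429  (sign +1)
B: Δ: 2! 2! 8! / 13! → 1/38610; sum: t=1:−1/1440 t=2:+1/1152 = 1/5760; 3j²(2 5 5; -1 1 0) = Δ·Π!·Σ² = 1/858  (sign -1)
I_A²/I_B² = (10/429)/(1/858) = 20/1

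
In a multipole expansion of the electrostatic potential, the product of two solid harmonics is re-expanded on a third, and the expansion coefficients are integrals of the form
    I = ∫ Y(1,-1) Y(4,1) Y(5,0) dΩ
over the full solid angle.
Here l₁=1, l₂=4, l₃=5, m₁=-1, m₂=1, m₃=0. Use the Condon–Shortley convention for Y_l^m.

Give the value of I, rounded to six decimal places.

0.155288

Checks pass: Σm=0; 10 even; l₃=5∈[3,5].
(2·1+1)(2·4+1)(2·5+1) = 297
Δ: 0! 2! 8! / 11! → 1/495
sum: t=0:+1/576 = 1/576
3j²(1 4 5; 0 0 0) = Δ·Π!·Σ² = 5/99  (sign -1)
sum: t=0:+1/1440 = 1/1440
3j²(1 4 5; -1 1 0) = Δ·Π!·Σ² = 2/99  (sign -1)
combine: 4πI² = 297·5/99·2/99 = 10/33
take √, sign +1: I = 0.15528807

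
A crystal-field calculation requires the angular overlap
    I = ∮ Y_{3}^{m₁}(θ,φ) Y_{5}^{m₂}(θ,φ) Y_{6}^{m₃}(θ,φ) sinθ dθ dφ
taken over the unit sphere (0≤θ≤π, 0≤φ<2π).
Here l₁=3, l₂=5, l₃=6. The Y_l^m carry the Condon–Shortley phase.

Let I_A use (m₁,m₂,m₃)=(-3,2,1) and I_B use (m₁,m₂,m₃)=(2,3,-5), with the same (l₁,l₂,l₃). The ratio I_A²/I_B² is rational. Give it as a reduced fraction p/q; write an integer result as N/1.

Same 3,5,6: normalisation and zero-m 3j drop out of the ratio.
A: Δ: 2! 4! 8! / 15! → 1/675675; sum: t=2:+1/34560 = 1/34560; 3j²(3 5 6; -3 2 1) = Δ·Π!·Σ² = 7/429  (sign -1)
B: Δ: 2! 4! 8! / 15! → 1/675675; sum: t=0:+1/483840 t=1:−1/120960 = -1/161280; 3j²(3 5 6; 2 3 -5) = Δ·Π!·Σ² = 2/91  (sign +1)
I_A²/I_B² = (7/429)/(2/91) = 49/66

49/66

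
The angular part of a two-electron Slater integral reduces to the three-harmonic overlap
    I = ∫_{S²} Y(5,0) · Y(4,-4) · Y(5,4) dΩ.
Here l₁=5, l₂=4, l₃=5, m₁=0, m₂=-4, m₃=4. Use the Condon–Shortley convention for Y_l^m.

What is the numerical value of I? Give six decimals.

0.130198

m-sum 0 ✓  L=14 even ✓  1≤5≤9 ✓
Π(2lᵢ+1) = 11×9×11 = 1089
triangle coeff Δ(5,4,5) = 1/3153150
Σ_t [0,4]: t=0:+1/69120 t=1:−1/1728 t=2:+1/576 t=3:−1/1728 t=4:+1/69120 = 7/11520
(3j)²=2/143 [(5 4 5; 0 0 0)], sign=-1
Σ_t [0,0]: t=0:+1/69120 = 1/69120
(3j)²=2/143 [(5 4 5; 0 -4 4)], sign=-1
⇒ 4πI² = 36/169
I = (+1)√(36/169/(4π)) = 0.13019760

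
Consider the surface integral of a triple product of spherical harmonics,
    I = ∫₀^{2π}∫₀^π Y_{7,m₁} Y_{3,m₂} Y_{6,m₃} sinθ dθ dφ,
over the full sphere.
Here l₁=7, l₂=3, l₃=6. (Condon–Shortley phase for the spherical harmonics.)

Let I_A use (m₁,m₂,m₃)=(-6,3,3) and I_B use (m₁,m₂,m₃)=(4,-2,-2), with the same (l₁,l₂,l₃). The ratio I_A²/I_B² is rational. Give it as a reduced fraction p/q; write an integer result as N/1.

39/4

l's match ⇒ only the (l;m) 3-j factors differ between A and B.
A: triangle coeff Δ(7,3,6) = 1/2042040; Σ_t [4,4]: t=4:+1/17418240 = 1/17418240; (3j)²=15/952 [(7 3 6; -6 3 3)], sign=-1
B: triangle coeff Δ(7,3,6) = 1/2042040; Σ_t [0,1]: t=0:+1/725760 t=1:−1/967680 = 1/2903040; (3j)²=5/3094 [(7 3 6; 4 -2 -2)], sign=+1
I_A²/I_B² = (15/952)/(5/3094) = 39/4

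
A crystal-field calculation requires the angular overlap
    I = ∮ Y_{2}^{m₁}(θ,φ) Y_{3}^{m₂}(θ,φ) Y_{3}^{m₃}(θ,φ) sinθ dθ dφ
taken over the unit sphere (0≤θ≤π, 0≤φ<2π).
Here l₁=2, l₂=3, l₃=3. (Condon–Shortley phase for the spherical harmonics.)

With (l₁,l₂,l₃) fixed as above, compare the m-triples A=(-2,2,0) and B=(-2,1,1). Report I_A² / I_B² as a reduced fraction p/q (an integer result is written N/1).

5/6

l's match ⇒ only the (l;m) 3-j factors differ between A and B.
A: triangle coeff Δ(2,3,3) = 1/3780; Σ_t [2,2]: t=2:+1/24 = 1/24; (3j)²=1/21 [(2 3 3; -2 2 0)], sign=-1
B: triangle coeff Δ(2,3,3) = 1/3780; Σ_t [2,2]: t=2:+1/16 = 1/16; (3j)²=2/35 [(2 3 3; -2 1 1)], sign=+1
I_A²/I_B² = (1/21)/(2/35) = 5/6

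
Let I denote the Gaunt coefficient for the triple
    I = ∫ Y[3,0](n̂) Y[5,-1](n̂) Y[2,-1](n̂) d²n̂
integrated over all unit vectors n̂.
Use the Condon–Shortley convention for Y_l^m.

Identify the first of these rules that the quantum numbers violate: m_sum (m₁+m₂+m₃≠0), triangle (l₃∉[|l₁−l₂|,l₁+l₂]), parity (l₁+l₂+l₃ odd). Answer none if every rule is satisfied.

Σmᵢ = -2  ✗
l₃∈[|l₁−l₂|,l₁+l₂]=[2,8], have l₃=2
Σlᵢ = 10 ⇒ even

m_sum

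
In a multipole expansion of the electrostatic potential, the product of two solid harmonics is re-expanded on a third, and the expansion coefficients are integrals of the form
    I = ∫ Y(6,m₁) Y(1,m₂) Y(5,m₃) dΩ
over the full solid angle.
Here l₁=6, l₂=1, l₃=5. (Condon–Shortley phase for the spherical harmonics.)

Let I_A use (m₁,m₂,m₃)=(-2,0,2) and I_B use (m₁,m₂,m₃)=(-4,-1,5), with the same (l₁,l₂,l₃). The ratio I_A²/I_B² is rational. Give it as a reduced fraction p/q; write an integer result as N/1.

32/1

Shared (l₁,l₂,l₃)=(6,1,5): N and (l;000)² cancel in I_A²/I_B².
A: Δ = 2!·10!·0!/13! = 1/858; Racah Σ t=1..1: t=1:−1/30240 = -1/30240; ⇒ 3j(6 1 5; -2 0 2)² = 16/429, sgn +1
B: Δ = 2!·10!·0!/13! = 1/858; Racah Σ t=0..0: t=0:+1/7257600 = 1/7257600; ⇒ 3j(6 1 5; -4 -1 5)² = 1/858, sgn +1
I_A²/I_B² = (16/429)/(1/858) = 32/1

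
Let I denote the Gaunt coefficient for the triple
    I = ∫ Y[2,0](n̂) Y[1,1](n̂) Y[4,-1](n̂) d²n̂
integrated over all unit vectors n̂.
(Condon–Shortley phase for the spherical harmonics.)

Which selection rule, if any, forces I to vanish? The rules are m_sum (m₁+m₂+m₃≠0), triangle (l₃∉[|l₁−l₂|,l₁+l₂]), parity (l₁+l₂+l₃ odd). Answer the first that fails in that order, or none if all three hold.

m₁+m₂+m₃ = 0 + 1 − 1 = 0  ✓
triangle: |2−1|=1 ≤ l₃=4 ≤ 2+1=3  ✗
parity: l₁+l₂+l₃ = 7 is odd

triangle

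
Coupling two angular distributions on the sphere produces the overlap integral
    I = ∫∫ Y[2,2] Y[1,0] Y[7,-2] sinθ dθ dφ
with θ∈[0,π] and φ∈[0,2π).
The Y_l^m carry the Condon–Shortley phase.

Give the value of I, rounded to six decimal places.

0.000000

|2−1|≤7≤2+1 violated ⇒ I = 0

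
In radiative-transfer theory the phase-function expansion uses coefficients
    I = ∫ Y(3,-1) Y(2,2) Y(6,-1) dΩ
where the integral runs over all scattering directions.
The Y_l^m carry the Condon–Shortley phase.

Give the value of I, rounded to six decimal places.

l₃=6 ∉ [1,5] — triangle fails ⇒ I = 0

0.000000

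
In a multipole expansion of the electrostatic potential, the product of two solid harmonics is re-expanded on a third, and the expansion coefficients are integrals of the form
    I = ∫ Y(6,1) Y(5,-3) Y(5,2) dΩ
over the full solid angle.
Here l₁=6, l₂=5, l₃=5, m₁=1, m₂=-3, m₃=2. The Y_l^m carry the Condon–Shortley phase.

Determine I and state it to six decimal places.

0.016235

Rules hold: Σm=0, L=16 even, 1≤5≤11.
N = 13·11·11 = 1573
Δ = 6!·6!·4!/17! = 1/28588560
Racah Σ t=1..5: t=1:−1/345600 t=2:+1/13824 t=3:−1/5184 t=4:+1/13824 t=5:−1/345600 = -7/129600
⇒ 3j(6 5 5; 0 0 0)² = 80/7293, sgn +1
Racah Σ t=0..2: t=0:+1/345600 t=1:−1/34560 t=2:+1/41472 = -1/518400
⇒ 3j(6 5 5; 1 -3 2)² = 7/36465, sgn +1
4πI² = N·(3j₀)²·(3jₘ)² = 112/33813
I = +1·√(0.00331234/4π) = 0.01623537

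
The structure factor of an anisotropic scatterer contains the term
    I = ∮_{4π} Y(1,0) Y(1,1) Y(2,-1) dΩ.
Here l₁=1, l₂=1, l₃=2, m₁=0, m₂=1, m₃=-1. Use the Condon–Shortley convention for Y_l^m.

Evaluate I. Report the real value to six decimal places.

-0.218510

Rules hold: Σm=0, L=4 even, 0≤2≤2.
N = 3·3·5 = 45
Δ = 0!·2!·2!/5! = 1/30
Racah Σ t=0..0: t=0:+1/1 = 1/1
⇒ 3j(1 1 2; 0 0 0)² = 2/15, sgn +1
Racah Σ t=0..0: t=0:+1/2 = 1/2
⇒ 3j(1 1 2; 0 1 -1)² = 1/10, sgn -1
4πI² = N·(3j₀)²·(3jₘ)² = 3/5
I = -1·√(0.6/4π) = -0.21850969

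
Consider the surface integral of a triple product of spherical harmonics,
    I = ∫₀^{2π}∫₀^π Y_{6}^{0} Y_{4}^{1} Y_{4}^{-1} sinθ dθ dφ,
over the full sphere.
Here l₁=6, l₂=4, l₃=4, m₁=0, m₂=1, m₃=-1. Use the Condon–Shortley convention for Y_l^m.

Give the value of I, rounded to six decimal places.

0.007113

Checks pass: Σm=0; 14 even; l₃=4∈[2,10].
(2·6+1)(2·4+1)(2·4+1) = 1053
Δ: 6! 6! 2! / 15! → 1/1261260
sum: t=2:+1/4608 t=3:−1/1296 t=4:+1/4608 = -7/20736
3j²(6 4 4; 0 0 0) = Δ·Π!·Σ² = 20/1287  (sign -1)
sum: t=3:−1/2592 t=4:+1/2304 t=5:−1/28800 = 7/518400
3j²(6 4 4; 0 1 -1) = Δ·Π!·Σ² = 1/25740  (sign -1)
combine: 4πI² = 1053·20/1287·1/25740 = 1/1573
take √, sign +1: I = 0.00711264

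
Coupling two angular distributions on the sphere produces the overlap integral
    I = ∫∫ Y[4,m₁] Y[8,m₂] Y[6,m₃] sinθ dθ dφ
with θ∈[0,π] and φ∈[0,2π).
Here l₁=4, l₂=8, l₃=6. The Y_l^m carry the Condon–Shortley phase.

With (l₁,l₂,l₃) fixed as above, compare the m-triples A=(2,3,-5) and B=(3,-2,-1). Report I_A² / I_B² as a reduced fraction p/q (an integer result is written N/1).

64009/115934

Shared (l₁,l₂,l₃)=(4,8,6): N and (l;000)² cancel in I_A²/I_B².
A: Δ = 6!·2!·10!/19! = 1/23279256; Racah Σ t=1..2: t=1:−1/435456000 t=2:+1/34836480 = 23/870912000; ⇒ 3j(4 8 6; 2 3 -5)² = 5819/705432, sgn -1
B: Δ = 6!·2!·10!/19! = 1/23279256; Racah Σ t=0..1: t=0:+1/12441600 t=1:−1/3456000 = -13/62208000; ⇒ 3j(4 8 6; 3 -2 -1)² = 637/42636, sgn +1
I_A²/I_B² = (5819/705432)/(637/42636) = 64009/115934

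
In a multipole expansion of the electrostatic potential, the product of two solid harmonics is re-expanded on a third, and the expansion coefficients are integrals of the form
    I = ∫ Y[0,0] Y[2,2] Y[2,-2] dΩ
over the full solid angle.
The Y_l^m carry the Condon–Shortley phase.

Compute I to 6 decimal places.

m-sum 0 ✓  L=4 even ✓  2≤2≤2 ✓
Π(2lᵢ+1) = 1×5×5 = 25
triangle coeff Δ(0,2,2) = 1/5
Σ_t [0,0]: t=0:+1/4 = 1/4
(3j)²=1/5 [(0 2 2; 0 0 0)], sign=+1
Σ_t [0,0]: t=0:+1/24 = 1/24
(3j)²=1/5 [(0 2 2; 0 2 -2)], sign=+1
⇒ 4πI² = 1/1
I = (+1)√(1/1/(4π)) = 0.28209479

0.282095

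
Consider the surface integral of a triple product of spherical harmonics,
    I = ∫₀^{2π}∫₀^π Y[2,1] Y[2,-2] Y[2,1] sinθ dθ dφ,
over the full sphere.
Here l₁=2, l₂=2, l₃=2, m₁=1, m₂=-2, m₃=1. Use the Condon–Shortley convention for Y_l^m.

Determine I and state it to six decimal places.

Rules hold: Σm=0, L=6 even, 0≤2≤4.
N = 5·5·5 = 125
Δ = 2!·2!·2!/7! = 1/630
Racah Σ t=0..2: t=0:+1/8 t=1:−1/1 t=2:+1/8 = -3/4
⇒ 3j(2 2 2; 0 0 0)² = 2/35, sgn -1
Racah Σ t=0..0: t=0:+1/4 = 1/4
⇒ 3j(2 2 2; 1 -2 1)² = 3/35, sgn -1
4πI² = N·(3j₀)²·(3jₘ)² = 30/49
I = +1·√(0.612245/4π) = 0.22072812

0.220728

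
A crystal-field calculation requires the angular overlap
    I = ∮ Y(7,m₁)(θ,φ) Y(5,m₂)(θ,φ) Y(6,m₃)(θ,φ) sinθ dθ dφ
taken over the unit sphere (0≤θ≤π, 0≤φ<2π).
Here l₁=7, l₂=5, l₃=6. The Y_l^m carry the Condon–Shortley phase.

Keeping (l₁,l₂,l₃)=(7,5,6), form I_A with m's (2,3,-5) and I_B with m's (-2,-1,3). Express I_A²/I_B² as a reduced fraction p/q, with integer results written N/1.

35/22

Same 7,5,6: normalisation and zero-m 3j drop out of the ratio.
A: Δ: 6! 8! 4! / 19! → 1/174594420; sum: t=4:+1/5806080 t=5:−1/29030400 = 1/7257600; 3j²(7 5 6; 2 3 -5) = Δ·Π!·Σ² = 64/4199  (sign -1)
B: Δ: 6! 8! 4! / 19! → 1/174594420; sum: t=1:−1/29030400 t=2:+1/967680 t=3:−1/311040 t=4:+1/829440 = -11/10886400; 3j²(7 5 6; -2 -1 3) = Δ·Π!·Σ² = 1408/146965  (sign +1)
I_A²/I_B² = (64/4199)/(1408/146965) = 35/22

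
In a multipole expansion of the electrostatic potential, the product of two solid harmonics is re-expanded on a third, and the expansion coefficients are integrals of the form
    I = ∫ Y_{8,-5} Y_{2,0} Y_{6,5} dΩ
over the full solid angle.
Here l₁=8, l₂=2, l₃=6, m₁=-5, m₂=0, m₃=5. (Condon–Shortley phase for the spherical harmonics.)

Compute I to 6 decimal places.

-0.129814

Rules hold: Σm=0, L=16 even, 6≤6≤10.
N = 17·5·13 = 1105
Δ = 4!·12!·0!/17! = 1/30940
Racah Σ t=2..2: t=2:+1/2073600 = 1/2073600
⇒ 3j(8 2 6; 0 0 0)² = 28/1105, sgn +1
Racah Σ t=2..2: t=2:+1/159667200 = 1/159667200
⇒ 3j(8 2 6; -5 0 5)² = 9/1190, sgn -1
4πI² = N·(3j₀)²·(3jₘ)² = 18/85
I = -1·√(0.211765/4π) = -0.12981410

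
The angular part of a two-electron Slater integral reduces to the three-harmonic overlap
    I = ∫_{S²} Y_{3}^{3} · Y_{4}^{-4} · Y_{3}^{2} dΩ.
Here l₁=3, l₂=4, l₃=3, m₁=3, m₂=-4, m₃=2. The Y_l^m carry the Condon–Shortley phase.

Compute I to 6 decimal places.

0.000000

3 − 4 + 2 = 1 ≠ 0: azimuthal integral kills it; I = 0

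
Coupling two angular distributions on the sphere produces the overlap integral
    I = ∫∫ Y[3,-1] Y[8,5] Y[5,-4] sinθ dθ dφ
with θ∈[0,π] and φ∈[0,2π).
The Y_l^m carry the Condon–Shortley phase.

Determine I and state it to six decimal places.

-0.194444

m-sum 0 ✓  L=16 even ✓  5≤5≤11 ✓
Π(2lᵢ+1) = 7×17×11 = 1309
triangle coeff Δ(3,8,5) = 1/136136
Σ_t [3,3]: t=3:−1/518400 = -1/518400
(3j)²=56/2431 [(3 8 5; 0 0 0)], sign=+1
Σ_t [4,4]: t=4:+1/17418240 = 1/17418240
(3j)²=15/952 [(3 8 5; -1 5 -4)], sign=-1
⇒ 4πI² = 105/221
I = (-1)√(105/221/(4π)) = -0.19444357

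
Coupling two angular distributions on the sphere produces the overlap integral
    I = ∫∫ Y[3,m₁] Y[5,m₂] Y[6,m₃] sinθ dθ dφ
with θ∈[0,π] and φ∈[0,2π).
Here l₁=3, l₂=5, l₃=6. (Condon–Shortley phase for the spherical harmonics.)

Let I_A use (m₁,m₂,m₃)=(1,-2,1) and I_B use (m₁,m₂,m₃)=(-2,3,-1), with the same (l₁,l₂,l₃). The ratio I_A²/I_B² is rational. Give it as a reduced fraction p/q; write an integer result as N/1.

Same 3,5,6: normalisation and zero-m 3j drop out of the ratio.
A: Δ: 2! 4! 8! / 15! → 1/675675; sum: t=0:+1/5760 t=1:−1/8640 t=2:+1/241920 = 1/16128; 3j²(3 5 6; 1 -2 1) = Δ·Π!·Σ² = 5/1001  (sign -1)
B: Δ: 2! 4! 8! / 15! → 1/675675; sum: t=1:−1/120960 t=2:+1/17280 = 1/20160; 3j²(3 5 6; -2 3 -1) = Δ·Π!·Σ² = 64/3003  (sign -1)
I_A²/I_B² = (5/1001)/(64/3003) = 15/64

15/64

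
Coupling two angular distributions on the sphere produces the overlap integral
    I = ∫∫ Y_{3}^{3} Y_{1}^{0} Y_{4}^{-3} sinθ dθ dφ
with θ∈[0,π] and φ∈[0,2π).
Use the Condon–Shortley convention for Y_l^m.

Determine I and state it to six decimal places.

-0.162868

Checks pass: Σm=0; 8 even; l₃=4∈[2,4].
(2·3+1)(2·1+1)(2·4+1) = 189
Δ: 0! 6! 2! / 9! → 1/252
sum: t=0:+1/36 = 1/36
3j²(3 1 4; 0 0 0) = Δ·Π!·Σ² = 4/63  (sign +1)
sum: t=0:+1/720 = 1/720
3j²(3 1 4; 3 0 -3) = Δ·Π!·Σ² = 1/36  (sign -1)
combine: 4πI² = 189·4/63·1/36 = 1/3
take √, sign -1: I = -0.16286750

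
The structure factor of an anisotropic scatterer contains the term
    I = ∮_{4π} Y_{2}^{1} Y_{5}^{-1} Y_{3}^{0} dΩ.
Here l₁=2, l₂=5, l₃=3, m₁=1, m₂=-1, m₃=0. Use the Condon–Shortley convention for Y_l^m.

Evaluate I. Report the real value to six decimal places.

-0.214318

Rules hold: Σm=0, L=10 even, 3≤3≤7.
N = 5·11·7 = 385
Δ = 4!·0!·6!/11! = 1/2310
Racah Σ t=2..2: t=2:+1/144 = 1/144
⇒ 3j(2 5 3; 0 0 0)² = 10/231, sgn -1
Racah Σ t=1..1: t=1:−1/216 = -1/216
⇒ 3j(2 5 3; 1 -1 0)² = 8/231, sgn +1
4πI² = N·(3j₀)²·(3jₘ)² = 400/693
I = -1·√(0.577201/4π) = -0.21431790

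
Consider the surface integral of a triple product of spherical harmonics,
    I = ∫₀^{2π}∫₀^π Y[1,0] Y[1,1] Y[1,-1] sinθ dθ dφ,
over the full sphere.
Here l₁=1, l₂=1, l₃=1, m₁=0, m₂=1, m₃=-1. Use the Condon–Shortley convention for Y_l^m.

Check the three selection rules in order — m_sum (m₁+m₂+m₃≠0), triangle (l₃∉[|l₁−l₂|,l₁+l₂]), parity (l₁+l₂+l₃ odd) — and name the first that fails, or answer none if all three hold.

azimuthal sum: 0 + 1 − 1 = 0  ✓
0 ≤ 1 ≤ 2 (triangle on l)  ✓
L = 1 + 1 + 1 = 3 (odd)  ✗

parity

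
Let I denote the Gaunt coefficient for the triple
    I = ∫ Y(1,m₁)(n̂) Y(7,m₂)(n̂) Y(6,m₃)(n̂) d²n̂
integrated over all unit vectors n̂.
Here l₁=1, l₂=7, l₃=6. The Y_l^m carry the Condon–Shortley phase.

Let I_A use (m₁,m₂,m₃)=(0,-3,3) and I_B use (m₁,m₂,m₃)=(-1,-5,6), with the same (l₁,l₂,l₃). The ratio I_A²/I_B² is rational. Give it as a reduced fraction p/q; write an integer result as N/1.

40/1

l's match ⇒ only the (l;m) 3-j factors differ between A and B.
A: triangle coeff Δ(1,7,6) = 1/1365; Σ_t [1,1]: t=1:−1/2177280 = -1/2177280; (3j)²=8/273 [(1 7 6; 0 -3 3)], sign=+1
B: triangle coeff Δ(1,7,6) = 1/1365; Σ_t [2,2]: t=2:+1/958003200 = 1/958003200; (3j)²=1/1365 [(1 7 6; -1 -5 6)], sign=+1
I_A²/I_B² = (8/273)/(1/1365) = 40/1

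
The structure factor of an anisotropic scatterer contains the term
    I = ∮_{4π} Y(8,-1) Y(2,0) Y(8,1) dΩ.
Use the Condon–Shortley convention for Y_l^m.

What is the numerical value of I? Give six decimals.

-0.152716

m-sum 0 ✓  L=18 even ✓  6≤8≤10 ✓
Π(2lᵢ+1) = 17×5×17 = 1445
triangle coeff Δ(8,2,8) = 1/348840
Σ_t [0,2]: t=0:+1/116121600 t=1:−1/25401600 t=2:+1/116121600 = -1/45158400
(3j)²=24/1615 [(8 2 8; 0 0 0)], sign=-1
Σ_t [0,2]: t=0:+1/174182400 t=1:−1/29030400 t=2:+1/101606400 = -23/1219276800
(3j)²=529/38760 [(8 2 8; -1 0 1)], sign=+1
⇒ 4πI² = 529/1805
I = (-1)√(529/1805/(4π)) = -0.15271592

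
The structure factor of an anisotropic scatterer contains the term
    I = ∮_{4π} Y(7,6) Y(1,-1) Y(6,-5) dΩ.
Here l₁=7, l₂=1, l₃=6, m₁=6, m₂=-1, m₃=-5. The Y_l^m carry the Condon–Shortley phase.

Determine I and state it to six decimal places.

Rules hold: Σm=0, L=14 even, 6≤6≤8.
N = 15·3·13 = 585
Δ = 2!·12!·0!/15! = 1/1365
Racah Σ t=1..1: t=1:−1/518400 = -1/518400
⇒ 3j(7 1 6; 0 0 0)² = 7/195, sgn -1
Racah Σ t=0..0: t=0:+1/79833600 = 1/79833600
⇒ 3j(7 1 6; 6 -1 -5)² = 2/35, sgn -1
4πI² = N·(3j₀)²·(3jₘ)² = 6/5
I = +1·√(1.2/4π) = 0.30901936

0.309019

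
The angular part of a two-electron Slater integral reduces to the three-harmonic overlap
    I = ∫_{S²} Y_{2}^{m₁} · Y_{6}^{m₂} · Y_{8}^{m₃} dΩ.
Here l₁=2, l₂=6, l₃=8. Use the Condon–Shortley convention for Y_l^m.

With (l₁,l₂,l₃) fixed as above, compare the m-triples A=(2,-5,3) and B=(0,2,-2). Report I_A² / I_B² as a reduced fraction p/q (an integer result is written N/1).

1/135

Same 2,6,8: normalisation and zero-m 3j drop out of the ratio.
A: Δ: 0! 4! 12! / 17! → 1/30940; sum: t=0:+1/958003200 = 1/958003200; 3j²(2 6 8; 2 -5 3) = Δ·Π!·Σ² = 1/6188  (sign -1)
B: Δ: 0! 4! 12! / 17! → 1/30940; sum: t=0:+1/3870720 = 1/3870720; 3j²(2 6 8; 0 2 -2) = Δ·Π!·Σ² = 135/6188  (sign +1)
I_A²/I_B² = (1/6188)/(135/6188) = 1/135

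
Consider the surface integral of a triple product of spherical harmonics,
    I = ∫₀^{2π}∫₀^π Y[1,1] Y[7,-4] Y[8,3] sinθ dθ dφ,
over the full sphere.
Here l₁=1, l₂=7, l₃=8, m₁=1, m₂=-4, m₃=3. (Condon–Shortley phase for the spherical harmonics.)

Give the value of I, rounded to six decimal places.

-0.096758

m-sum 0 ✓  L=16 even ✓  6≤8≤8 ✓
Π(2lᵢ+1) = 3×15×17 = 765
triangle coeff Δ(1,7,8) = 1/2040
Σ_t [0,0]: t=0:+1/25401600 = 1/25401600
(3j)²=8/255 [(1 7 8; 0 0 0)], sign=+1
Σ_t [0,0]: t=0:+1/479001600 = 1/479001600
(3j)²=1/204 [(1 7 8; 1 -4 3)], sign=-1
⇒ 4πI² = 2/17
I = (-1)√(2/17/(4π)) = -0.09675772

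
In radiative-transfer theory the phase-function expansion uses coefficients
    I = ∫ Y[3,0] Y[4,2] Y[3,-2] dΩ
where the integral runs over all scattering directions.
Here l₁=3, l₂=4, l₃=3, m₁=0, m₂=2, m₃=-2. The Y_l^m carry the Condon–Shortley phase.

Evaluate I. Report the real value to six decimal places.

-0.044418

m-sum 0 ✓  L=10 even ✓  1≤3≤7 ✓
Π(2lᵢ+1) = 7×9×7 = 441
triangle coeff Δ(3,4,3) = 1/34650
Σ_t [1,3]: t=1:−1/72 t=2:+1/16 t=3:−1/72 = 5/144
(3j)²=2/77 [(3 4 3; 0 0 0)], sign=-1
Σ_t [2,3]: t=2:+1/96 t=3:−1/72 = -1/288
(3j)²=1/462 [(3 4 3; 0 2 -2)], sign=+1
⇒ 4πI² = 3/121
I = (-1)√(3/121/(4π)) = -0.04441841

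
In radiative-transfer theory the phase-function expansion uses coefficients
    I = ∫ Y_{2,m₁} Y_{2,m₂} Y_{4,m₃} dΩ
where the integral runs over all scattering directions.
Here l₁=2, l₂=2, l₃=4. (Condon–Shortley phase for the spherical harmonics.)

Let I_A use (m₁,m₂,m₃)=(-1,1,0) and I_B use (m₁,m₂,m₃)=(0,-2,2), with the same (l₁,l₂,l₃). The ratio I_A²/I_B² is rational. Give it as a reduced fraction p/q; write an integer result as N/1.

Same 2,2,4: normalisation and zero-m 3j drop out of the ratio.
A: Δ: 0! 4! 4! / 9! → 1/630; sum: t=0:+1/36 = 1/36; 3j²(2 2 4; -1 1 0) = Δ·Π!·Σ² = 8/315  (sign +1)
B: Δ: 0! 4! 4! / 9! → 1/630; sum: t=0:+1/96 = 1/96; 3j²(2 2 4; 0 -2 2) = Δ·Π!·Σ² = 1/42  (sign +1)
I_A²/I_B² = (8/315)/(1/42) = 16/15

16/15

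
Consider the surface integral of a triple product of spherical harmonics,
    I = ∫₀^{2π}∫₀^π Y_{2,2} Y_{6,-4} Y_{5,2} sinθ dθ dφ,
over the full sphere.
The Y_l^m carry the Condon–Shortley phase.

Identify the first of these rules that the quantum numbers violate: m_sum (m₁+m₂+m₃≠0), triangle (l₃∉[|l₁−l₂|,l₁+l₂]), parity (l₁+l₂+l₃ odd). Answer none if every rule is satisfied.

m₁+m₂+m₃ = 2 − 4 + 2 = 0  ✓
triangle: |2−6|=4 ≤ l₃=5 ≤ 2+6=8  ✓
parity: l₁+l₂+l₃ = 13 is odd  ✗

parity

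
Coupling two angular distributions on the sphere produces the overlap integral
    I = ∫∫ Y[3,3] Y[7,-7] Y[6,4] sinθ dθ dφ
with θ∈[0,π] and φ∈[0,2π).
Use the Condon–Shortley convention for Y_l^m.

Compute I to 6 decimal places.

Rules hold: Σm=0, L=16 even, 4≤6≤10.
N = 7·15·13 = 1365
Δ = 4!·2!·10!/17! = 1/2042040
Racah Σ t=1..3: t=1:−1/207360 t=2:+1/57600 t=3:−1/207360 = 1/129600
⇒ 3j(3 7 6; 0 0 0)² = 168/12155, sgn +1
Racah Σ t=0..0: t=0:+1/174182400 = 1/174182400
⇒ 3j(3 7 6; 3 -7 4)² = 1/136, sgn +1
4πI² = N·(3j₀)²·(3jₘ)² = 441/3179
I = +1·√(0.138723/4π) = 0.10506767

0.105068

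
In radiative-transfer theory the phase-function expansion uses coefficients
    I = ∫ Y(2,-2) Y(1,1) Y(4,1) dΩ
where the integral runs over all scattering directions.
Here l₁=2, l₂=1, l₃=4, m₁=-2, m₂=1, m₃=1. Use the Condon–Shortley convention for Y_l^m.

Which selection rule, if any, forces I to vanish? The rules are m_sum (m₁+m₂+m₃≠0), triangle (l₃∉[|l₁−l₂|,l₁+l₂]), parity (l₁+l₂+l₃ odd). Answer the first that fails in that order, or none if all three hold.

azimuthal sum: -2 + 1 + 1 = 0  ✓
1 ≤ 4 ≤ 3 (triangle on l)  ✗
L = 2 + 1 + 4 = 7 (odd)

triangle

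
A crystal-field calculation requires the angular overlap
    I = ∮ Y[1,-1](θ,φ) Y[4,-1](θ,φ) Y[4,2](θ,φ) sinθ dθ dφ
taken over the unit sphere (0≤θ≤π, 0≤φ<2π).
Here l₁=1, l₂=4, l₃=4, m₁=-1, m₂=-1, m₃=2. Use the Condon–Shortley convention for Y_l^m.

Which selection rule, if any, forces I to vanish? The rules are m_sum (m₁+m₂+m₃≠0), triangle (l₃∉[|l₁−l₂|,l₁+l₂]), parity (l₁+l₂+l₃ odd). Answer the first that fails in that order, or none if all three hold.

parity

azimuthal sum: -1 − 1 + 2 = 0  ✓
3 ≤ 4 ≤ 5 (triangle on l)  ✓
L = 1 + 4 + 4 = 9 (odd)  ✗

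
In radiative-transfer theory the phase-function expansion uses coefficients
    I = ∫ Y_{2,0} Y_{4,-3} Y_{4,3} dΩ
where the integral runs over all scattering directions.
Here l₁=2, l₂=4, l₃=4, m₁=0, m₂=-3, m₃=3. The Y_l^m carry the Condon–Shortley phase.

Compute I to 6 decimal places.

Rules hold: Σm=0, L=10 even, 2≤4≤6.
N = 5·9·9 = 405
Δ = 2!·2!·6!/11! = 1/13860
Racah Σ t=0..2: t=0:+1/192 t=1:−1/36 t=2:+1/192 = -5/288
⇒ 3j(2 4 4; 0 0 0)² = 20/693, sgn -1
Racah Σ t=0..1: t=0:+1/480 t=1:−1/720 = 1/1440
⇒ 3j(2 4 4; 0 -3 3)² = 7/1980, sgn -1
4πI² = N·(3j₀)²·(3jₘ)² = 5/121
I = +1·√(0.0413223/4π) = 0.05734392

0.057344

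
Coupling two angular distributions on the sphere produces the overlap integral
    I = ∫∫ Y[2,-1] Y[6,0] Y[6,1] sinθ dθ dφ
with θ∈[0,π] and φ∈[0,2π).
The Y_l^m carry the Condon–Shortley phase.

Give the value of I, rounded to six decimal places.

-0.030344

Checks pass: Σm=0; 14 even; l₃=6∈[4,8].
(2·2+1)(2·6+1)(2·6+1) = 845
Δ: 2! 2! 10! / 15! → 1/90090
sum: t=0:+1/69120 t=1:−1/14400 t=2:+1/69120 = -7/172800
3j²(2 6 6; 0 0 0) = Δ·Π!·Σ² = 14/715  (sign -1)
sum: t=1:−1/28800 t=2:+1/34560 = -1/172800
3j²(2 6 6; -1 0 1) = Δ·Π!·Σ² = 1/1430  (sign +1)
combine: 4πI² = 845·14/715·1/1430 = 7/605
take √, sign -1: I = -0.03034355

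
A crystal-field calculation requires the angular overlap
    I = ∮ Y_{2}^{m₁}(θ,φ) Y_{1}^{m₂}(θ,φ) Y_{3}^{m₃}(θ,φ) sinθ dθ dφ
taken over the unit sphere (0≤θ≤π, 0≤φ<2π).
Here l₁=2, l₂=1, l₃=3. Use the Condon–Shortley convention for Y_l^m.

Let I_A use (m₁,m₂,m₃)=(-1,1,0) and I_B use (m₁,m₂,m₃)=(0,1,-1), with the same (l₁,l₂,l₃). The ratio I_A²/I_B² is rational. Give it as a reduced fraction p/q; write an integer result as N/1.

1/2

Same 2,1,3: normalisation and zero-m 3j drop out of the ratio.
A: Δ: 0! 4! 2! / 7! → 1/105; sum: t=0:+1/12 = 1/12; 3j²(2 1 3; -1 1 0) = Δ·Π!·Σ² = 1/35  (sign -1)
B: Δ: 0! 4! 2! / 7! → 1/105; sum: t=0:+1/8 = 1/8; 3j²(2 1 3; 0 1 -1) = Δ·Π!·Σ² = 2/35  (sign +1)
I_A²/I_B² = (1/35)/(2/35) = 1/2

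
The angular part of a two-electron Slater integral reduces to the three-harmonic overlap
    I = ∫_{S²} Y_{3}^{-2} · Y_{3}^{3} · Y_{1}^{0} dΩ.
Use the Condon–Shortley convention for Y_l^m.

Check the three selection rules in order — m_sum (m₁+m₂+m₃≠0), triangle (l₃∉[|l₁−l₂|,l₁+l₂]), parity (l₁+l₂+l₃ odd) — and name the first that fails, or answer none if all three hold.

m_sum

m₁+m₂+m₃ = -2 + 3 + 0 = 1  ✗
triangle: |3−3|=0 ≤ l₃=1 ≤ 3+3=6
parity: l₁+l₂+l₃ = 7 is odd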